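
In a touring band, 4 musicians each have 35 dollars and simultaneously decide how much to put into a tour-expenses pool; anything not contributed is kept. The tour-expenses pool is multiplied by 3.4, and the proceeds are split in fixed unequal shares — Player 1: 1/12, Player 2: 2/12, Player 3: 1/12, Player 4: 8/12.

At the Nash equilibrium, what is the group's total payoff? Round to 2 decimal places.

Player j's private return per contributed unit is 3.4 × (j's share). Contributing is weakly dominant for j when that share is at least 1/3.4 = 0.2941, and contributing 0 is dominant otherwise.
The only share above 0.2941 is Player 4's 8/12, contributing 35; the remaining 3 contribute 0. Total contributed: 35.
The tour-expenses pool pays out 3.4 × 35 = 119.00 in total (split across the unequal shares, but the aggregate is all that matters for the group sum).
The 3 free-riders keep 35 each, adding 105. Group total = 105 + 119.00 = 224.00.

224.00 dollars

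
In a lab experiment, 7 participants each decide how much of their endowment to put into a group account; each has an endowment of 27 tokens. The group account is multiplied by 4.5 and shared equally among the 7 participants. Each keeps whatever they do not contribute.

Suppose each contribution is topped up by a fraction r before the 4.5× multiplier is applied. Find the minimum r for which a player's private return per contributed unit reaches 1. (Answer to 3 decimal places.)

0.556

With matching at rate r, one contributed unit becomes (1 + r) in the group account and returns 4.5 × (1 + r) / 7 to the contributor.
Setting this equal to 1: 1 + r = 7/4.5 = 1.5556.
So the minimum matching rate is r = 1.5556 − 1 = 0.556.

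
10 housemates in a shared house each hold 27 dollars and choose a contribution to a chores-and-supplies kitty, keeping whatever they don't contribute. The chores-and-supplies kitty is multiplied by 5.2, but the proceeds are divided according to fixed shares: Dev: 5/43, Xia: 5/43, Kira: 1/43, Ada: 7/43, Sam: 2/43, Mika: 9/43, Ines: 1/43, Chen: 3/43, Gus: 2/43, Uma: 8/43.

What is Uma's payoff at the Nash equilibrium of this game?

53.12 dollars

For player j, contributing a unit is worthwhile iff 5.2 × (j's share) ≥ 1, i.e. iff j's share is at least 0.1923.
The only share above 0.1923 is Mika's 9/43, contributing 27; the remaining 9 contribute 0. Total contributed: 27.
Uma keeps 27 and receives 5.2 × 27 × 8/43 = 26.12 from the chores-and-supplies kitty, for a payoff of 53.12.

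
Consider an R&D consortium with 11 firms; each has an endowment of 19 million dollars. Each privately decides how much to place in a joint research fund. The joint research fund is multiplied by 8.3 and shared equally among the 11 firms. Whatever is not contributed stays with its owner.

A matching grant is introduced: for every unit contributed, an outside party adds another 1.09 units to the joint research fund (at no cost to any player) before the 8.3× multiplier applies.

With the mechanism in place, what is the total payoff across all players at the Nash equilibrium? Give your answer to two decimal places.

3625.52 million dollars

Under the mechanism each unit contributed yields 8.3 × 2.09 / 11 = 1.5770 back to its contributor per unit of net cost, which exceeds 1, making full contribution the dominant choice for everyone.
At the Nash equilibrium everyone contributes 19. Group total payoff = 8.3 × 2.09 × 209 = 3625.52.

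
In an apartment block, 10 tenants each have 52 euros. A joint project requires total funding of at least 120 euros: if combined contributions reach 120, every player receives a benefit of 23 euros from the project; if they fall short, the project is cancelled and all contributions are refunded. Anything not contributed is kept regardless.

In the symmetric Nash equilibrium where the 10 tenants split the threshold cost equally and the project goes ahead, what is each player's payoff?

Equal share of the threshold: 120/10 = 12.
At this profile no one gains by cutting their contribution: any cut drops the total below 120, the project is cancelled, contributions are refunded, and the deviator ends with 52, which is less than 52 − 12 + 23 = 63. Contributing more than 12 just wastes the excess. So contributing exactly 12 is a best response.
Each player's payoff: 52 − 12 + 23 = 63.

63 euros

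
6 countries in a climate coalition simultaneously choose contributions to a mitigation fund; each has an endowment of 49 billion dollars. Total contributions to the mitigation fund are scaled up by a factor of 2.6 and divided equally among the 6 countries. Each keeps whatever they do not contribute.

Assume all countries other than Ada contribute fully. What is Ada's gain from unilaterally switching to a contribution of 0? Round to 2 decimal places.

Switching from a contribution of 49 to 0 lets Ada keep an extra 49 billion dollars, but lowers the mitigation fund by 49, which costs Ada their own share of that drop: 2.6/6 × 49 = 21.23.
Net gain = 49 − 21.23 = 27.77. The private return per contributed unit (0.4333) is below 1, so free-riding is indeed the best response regardless of what the others do.

27.77 billion dollars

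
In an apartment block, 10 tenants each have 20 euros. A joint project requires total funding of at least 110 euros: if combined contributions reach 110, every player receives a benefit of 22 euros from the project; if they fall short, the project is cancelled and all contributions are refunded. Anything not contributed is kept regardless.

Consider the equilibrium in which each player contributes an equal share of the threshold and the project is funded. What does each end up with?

31 euros

Equal share of the threshold: 110/10 = 11.
At this profile no one gains by cutting their contribution: any cut drops the total below 110, the project is cancelled, contributions are refunded, and the deviator ends with 20, which is less than 20 − 11 + 22 = 31. Contributing more than 11 just wastes the excess. So contributing exactly 11 is a best response.
Each player's payoff: 20 − 11 + 22 = 31.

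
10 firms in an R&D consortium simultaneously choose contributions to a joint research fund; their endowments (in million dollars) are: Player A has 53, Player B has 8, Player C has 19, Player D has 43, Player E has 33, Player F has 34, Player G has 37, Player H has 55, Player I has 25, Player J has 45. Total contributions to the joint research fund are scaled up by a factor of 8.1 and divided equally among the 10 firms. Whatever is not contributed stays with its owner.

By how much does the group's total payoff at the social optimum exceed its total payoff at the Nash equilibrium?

2499.20 million dollars

The private return per contributed unit is 8.1/10 = 0.8100 < 1 for every player regardless of endowment, so the Nash equilibrium is zero contribution and the group total is Σ E_j = 53 + 8 + 19 + 43 + 33 + 34 + 37 + 55 + 25 + 45 = 352.
Each contributed unit returns 8.100 to the group, so the social optimum is full contribution by everyone: group total = 8.100 × 352 = 2851.20.
Efficiency loss = (8.100 − 1) × 352 = 2499.20.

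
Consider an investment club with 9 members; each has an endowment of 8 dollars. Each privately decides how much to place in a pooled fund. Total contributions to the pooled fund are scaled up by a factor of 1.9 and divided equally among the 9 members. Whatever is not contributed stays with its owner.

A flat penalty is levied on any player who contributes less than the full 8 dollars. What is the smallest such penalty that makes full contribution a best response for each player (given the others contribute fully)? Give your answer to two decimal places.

Given the others contribute fully, the best deviation is to contribute 0 (any partial contribution still incurs the fine and gives up units whose private return 0.2111 is below 1).
Deviating from 8 to 0 saves 8 dollars but forfeits the deviator's share of the drop in the pooled fund: 1.9/9 × 8 = 1.69.
So the deviation gain is 8 − 1.69 = 6.31, and the fine must be at least 6.31 dollars to wipe it out.

6.31 dollars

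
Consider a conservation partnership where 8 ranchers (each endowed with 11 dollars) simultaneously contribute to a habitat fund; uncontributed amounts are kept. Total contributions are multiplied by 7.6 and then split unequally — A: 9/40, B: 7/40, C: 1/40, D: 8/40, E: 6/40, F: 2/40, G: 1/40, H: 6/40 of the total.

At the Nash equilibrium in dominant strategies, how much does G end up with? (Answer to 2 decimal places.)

21.45 dollars

Each unit j contributes comes back to j as 7.6 × (j's share), so j prefers to contribute only if that share exceeds 1/7.6 = 0.1316; otherwise keeping the unit dominates.
A, B, D, E and H clear that bar, contributing 11 each; the remaining 3 contribute 0. Total contributed: 55.
G keeps 11 and receives 7.6 × 55 × 1/40 = 10.45 from the habitat fund, for a payoff of 21.45.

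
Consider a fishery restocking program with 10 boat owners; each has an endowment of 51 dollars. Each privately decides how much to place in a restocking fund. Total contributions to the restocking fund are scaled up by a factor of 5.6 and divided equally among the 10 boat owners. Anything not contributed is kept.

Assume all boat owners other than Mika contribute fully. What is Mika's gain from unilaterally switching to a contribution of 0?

Switching from a contribution of 51 to 0 lets Mika keep an extra 51 dollars, but lowers the restocking fund by 51, which costs Mika their own share of that drop: 5.6/10 × 51 = 28.56.
Net gain = 51 − 28.56 = 22.44. The private return per contributed unit (0.5600) is below 1, so free-riding is indeed the best response regardless of what the others do.

22.44 dollars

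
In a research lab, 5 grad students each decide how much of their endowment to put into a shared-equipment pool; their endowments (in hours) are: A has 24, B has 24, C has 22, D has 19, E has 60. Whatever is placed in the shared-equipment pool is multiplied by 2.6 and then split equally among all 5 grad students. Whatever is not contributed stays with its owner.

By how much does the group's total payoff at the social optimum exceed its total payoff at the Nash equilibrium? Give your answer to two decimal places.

The private return per contributed unit is 2.6/5 = 0.5200 < 1 for every player regardless of endowment, so the Nash equilibrium is zero contribution and the group total is Σ E_j = 24 + 24 + 22 + 19 + 60 = 149.
Each contributed unit returns 2.600 to the group, so the social optimum is full contribution by everyone: group total = 2.600 × 149 = 387.40.
Efficiency loss = (2.600 − 1) × 149 = 238.40.

238.40 hours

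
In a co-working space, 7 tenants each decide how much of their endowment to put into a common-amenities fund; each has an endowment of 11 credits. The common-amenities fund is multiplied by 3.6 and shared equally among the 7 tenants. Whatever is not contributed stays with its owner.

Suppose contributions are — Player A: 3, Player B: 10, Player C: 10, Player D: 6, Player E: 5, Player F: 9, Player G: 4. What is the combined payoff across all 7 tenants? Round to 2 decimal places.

Total contributed: 3 + 10 + 10 + 6 + 5 + 9 + 4 = 47; total kept: 7 × 11 − 47 = 30.
The common-amenities fund pays out 3.6 × 47 = 169.20 in aggregate.
Group total = 30 + 169.20 = 199.20.

199.20 credits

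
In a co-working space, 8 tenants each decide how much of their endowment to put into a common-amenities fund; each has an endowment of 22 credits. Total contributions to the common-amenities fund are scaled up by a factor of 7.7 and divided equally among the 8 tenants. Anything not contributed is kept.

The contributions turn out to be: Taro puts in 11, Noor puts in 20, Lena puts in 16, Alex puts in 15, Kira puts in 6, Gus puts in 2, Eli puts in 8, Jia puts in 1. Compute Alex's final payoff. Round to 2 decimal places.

Total contributed: 11 + 20 + 16 + 15 + 6 + 2 + 8 + 1 = 79.
Each receives 7.7 × 79 / 8 = 76.04 from the common-amenities fund.
Alex keeps 22 − 15 = 7, so Alex's payoff is 7 + 76.04 = 83.04.

83.04 credits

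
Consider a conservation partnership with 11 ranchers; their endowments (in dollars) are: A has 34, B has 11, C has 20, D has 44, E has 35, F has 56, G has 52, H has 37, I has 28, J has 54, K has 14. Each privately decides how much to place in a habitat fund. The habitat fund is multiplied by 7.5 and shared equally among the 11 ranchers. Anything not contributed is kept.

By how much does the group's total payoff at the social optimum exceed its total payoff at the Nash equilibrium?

The private return per contributed unit is 7.5/11 = 0.6818 < 1 for every player regardless of endowment, so the Nash equilibrium is zero contribution and the group total is Σ E_j = 34 + 11 + 20 + 44 + 35 + 56 + 52 + 37 + 28 + 54 + 14 = 385.
Each contributed unit returns 7.500 to the group, so the social optimum is full contribution by everyone: group total = 7.500 × 385 = 2887.50.
Efficiency loss = (7.500 − 1) × 385 = 2502.50.

2502.50 dollars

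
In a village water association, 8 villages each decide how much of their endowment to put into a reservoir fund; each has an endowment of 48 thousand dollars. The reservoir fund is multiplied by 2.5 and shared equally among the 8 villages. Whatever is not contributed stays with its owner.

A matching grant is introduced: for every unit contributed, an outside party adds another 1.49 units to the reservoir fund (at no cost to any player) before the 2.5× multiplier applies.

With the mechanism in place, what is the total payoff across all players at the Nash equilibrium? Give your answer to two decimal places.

384.00 thousand dollars

Even with the mechanism, each unit contributed returns only 2.5 × 2.49 / 8 = 0.7781 per unit of net cost, so contributing nothing is still dominant.
At the Nash equilibrium no one contributes; group total payoff = 8 × 48 = 384.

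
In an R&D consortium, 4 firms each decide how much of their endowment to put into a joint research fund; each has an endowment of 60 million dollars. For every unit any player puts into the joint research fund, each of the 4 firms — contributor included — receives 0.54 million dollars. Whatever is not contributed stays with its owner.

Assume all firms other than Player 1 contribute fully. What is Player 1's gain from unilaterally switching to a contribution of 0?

Switching from a contribution of 60 to 0 lets Player 1 keep an extra 60 million dollars, but lowers the joint research fund by 60, which costs Player 1 their own share of that drop: 0.54 × 60 = 32.40.
Net gain = 60 − 32.40 = 27.60. The private return per contributed unit (0.54) is below 1, so free-riding is indeed the best response regardless of what the others do.

27.60 million dollars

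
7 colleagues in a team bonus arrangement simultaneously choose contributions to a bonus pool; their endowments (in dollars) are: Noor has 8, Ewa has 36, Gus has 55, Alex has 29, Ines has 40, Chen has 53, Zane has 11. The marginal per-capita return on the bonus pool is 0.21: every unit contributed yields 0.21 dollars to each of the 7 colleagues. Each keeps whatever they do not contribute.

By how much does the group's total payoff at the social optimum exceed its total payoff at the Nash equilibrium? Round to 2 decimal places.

109.04 dollars

The private return per contributed unit is 0.21 < 1 for everyone, so the Nash equilibrium is zero contribution and the group total is Σ E_j = 8 + 36 + 55 + 29 + 40 + 53 + 11 = 232.
Each contributed unit returns 1.470 to the group, so the social optimum is full contribution by everyone: group total = 1.470 × 232 = 341.04.
Efficiency loss = (1.470 − 1) × 232 = 109.04.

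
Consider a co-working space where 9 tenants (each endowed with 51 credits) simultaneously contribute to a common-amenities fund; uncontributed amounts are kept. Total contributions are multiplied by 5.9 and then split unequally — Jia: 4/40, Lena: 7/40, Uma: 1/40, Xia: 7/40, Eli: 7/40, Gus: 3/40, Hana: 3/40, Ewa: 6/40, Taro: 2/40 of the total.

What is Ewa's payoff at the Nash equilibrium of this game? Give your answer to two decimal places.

For player j, contributing a unit is worthwhile iff 5.9 × (j's share) ≥ 1, i.e. iff j's share is at least 0.1695.
Lena, Xia and Eli are above the threshold, contributing 51 each; the remaining 6 contribute 0. Total contributed: 153.
Ewa keeps 51 and receives 5.9 × 153 × 6/40 = 135.41 from the common-amenities fund, for a payoff of 186.41.

186.41 credits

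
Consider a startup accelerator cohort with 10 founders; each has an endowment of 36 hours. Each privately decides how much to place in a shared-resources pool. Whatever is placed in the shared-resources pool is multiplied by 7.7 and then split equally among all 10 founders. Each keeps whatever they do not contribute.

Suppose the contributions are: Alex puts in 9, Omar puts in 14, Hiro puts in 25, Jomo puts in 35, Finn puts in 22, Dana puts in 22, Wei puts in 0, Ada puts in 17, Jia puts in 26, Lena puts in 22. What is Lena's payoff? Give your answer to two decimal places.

Total contributed: 9 + 14 + 25 + 35 + 22 + 22 + 0 + 17 + 26 + 22 = 192.
Each receives 7.7 × 192 / 10 = 147.84 from the shared-resources pool.
Lena keeps 36 − 22 = 14, so Lena's payoff is 14 + 147.84 = 161.84.

161.84 hours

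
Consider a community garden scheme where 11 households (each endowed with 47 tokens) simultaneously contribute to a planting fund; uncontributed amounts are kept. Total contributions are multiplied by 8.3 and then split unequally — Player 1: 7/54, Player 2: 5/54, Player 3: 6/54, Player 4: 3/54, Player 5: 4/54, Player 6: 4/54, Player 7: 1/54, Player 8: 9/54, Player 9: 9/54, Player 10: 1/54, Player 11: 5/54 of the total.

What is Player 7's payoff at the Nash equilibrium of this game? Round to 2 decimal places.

68.67 tokens

Each unit j contributes comes back to j as 8.3 × (j's share), so j prefers to contribute only if that share exceeds 1/8.3 = 0.1205; otherwise keeping the unit dominates.
The shares above 0.1205 belong to Player 1, Player 8 and Player 9, contributing 47 each; the remaining 8 contribute 0. Total contributed: 141.
Player 7 keeps 47 and receives 8.3 × 141 × 1/54 = 21.67 from the planting fund, for a payoff of 68.67.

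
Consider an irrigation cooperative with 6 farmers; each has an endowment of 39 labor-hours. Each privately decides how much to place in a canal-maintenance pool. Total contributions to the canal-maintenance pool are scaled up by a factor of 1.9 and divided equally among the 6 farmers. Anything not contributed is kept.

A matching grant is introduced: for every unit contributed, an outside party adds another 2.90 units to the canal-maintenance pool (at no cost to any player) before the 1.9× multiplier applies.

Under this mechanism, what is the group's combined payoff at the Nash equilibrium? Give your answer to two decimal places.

1733.94 labor-hours

The effective private return per unit is now 1.9 × 3.90 / 6 = 1.2350 > 1, so every player's dominant strategy flips to full contribution.
At the Nash equilibrium everyone contributes 39. Group total payoff = 1.9 × 3.90 × 234 = 1733.94.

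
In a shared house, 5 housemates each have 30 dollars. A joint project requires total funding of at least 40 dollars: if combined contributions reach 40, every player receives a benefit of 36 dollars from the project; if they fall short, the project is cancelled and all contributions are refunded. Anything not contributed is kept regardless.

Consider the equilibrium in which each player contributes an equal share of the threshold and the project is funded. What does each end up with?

58 dollars

Equal share of the threshold: 40/5 = 8.
At this profile no one gains by cutting their contribution: any cut drops the total below 40, the project is cancelled, contributions are refunded, and the deviator ends with 30, which is less than 30 − 8 + 36 = 58. Contributing more than 8 just wastes the excess. So contributing exactly 8 is a best response.
Each player's payoff: 30 − 8 + 36 = 58.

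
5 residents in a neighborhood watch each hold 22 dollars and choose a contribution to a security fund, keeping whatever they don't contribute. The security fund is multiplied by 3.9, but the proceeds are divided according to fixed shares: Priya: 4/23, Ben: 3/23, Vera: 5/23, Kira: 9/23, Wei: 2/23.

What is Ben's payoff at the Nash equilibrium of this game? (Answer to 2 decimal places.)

Player j's private return per contributed unit is 3.9 × (j's share). Contributing is weakly dominant for j when that share is at least 1/3.9 = 0.2564, and contributing 0 is dominant otherwise.
Kira alone (share 9/23) is above the threshold, contributing 22; the remaining 4 contribute 0. Total contributed: 22.
Ben keeps 22 and receives 3.9 × 22 × 3/23 = 11.19 from the security fund, for a payoff of 33.19.

33.19 dollars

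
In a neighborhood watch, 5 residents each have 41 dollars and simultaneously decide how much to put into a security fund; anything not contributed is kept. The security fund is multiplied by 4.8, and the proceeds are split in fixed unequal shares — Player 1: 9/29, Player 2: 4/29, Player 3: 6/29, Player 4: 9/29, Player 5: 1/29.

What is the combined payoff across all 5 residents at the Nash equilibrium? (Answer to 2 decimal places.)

516.60 dollars

For player j, contributing a unit is worthwhile iff 4.8 × (j's share) ≥ 1, i.e. iff j's share is at least 0.2083.
Player 1 and Player 4 are above the threshold, contributing 41 each; the remaining 3 contribute 0. Total contributed: 82.
The security fund pays out 4.8 × 82 = 393.60 in total (split across the unequal shares, but the aggregate is all that matters for the group sum).
The 3 free-riders keep 41 each, adding 123. Group total = 123 + 393.60 = 516.60.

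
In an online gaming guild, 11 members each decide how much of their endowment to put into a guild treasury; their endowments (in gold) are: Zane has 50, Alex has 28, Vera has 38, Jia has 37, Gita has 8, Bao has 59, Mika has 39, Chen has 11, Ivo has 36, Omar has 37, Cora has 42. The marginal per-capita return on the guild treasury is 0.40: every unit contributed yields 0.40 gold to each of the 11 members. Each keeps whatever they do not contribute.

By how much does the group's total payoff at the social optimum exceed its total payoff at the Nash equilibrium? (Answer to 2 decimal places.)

1309.00 gold

The private return per contributed unit is 0.40 < 1 for everyone, so the Nash equilibrium is zero contribution and the group total is Σ E_j = 50 + 28 + 38 + 37 + 8 + 59 + 39 + 11 + 36 + 37 + 42 = 385.
Each contributed unit returns 4.400 to the group, so the social optimum is full contribution by everyone: group total = 4.400 × 385 = 1694.00.
Efficiency loss = (4.400 − 1) × 385 = 1309.00.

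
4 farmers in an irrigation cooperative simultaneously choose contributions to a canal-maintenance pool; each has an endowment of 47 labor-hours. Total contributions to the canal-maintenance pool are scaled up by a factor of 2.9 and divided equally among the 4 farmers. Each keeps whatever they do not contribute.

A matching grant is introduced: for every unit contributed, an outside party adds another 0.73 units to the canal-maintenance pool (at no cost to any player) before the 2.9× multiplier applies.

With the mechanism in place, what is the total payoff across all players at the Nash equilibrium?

943.20 labor-hours

The effective private return per unit is now 2.9 × 1.73 / 4 = 1.2543 > 1, so every player's dominant strategy flips to full contribution.
So the Nash equilibrium is full contribution by all 4; the group earns 2.9 × 1.73 × 188 = 943.20.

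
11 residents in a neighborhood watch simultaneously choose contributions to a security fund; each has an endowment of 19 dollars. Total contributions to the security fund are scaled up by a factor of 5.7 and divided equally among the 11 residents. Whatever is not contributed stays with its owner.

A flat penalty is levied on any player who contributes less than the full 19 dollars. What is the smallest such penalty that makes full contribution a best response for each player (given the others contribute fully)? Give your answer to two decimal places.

Given the others contribute fully, the best deviation is to contribute 0 (any partial contribution still incurs the fine and gives up units whose private return 0.5182 is below 1).
Deviating from 19 to 0 saves 19 dollars but forfeits the deviator's share of the drop in the security fund: 5.7/11 × 19 = 9.85.
So the deviation gain is 19 − 9.85 = 9.15, and the fine must be at least 9.15 dollars to wipe it out.

9.15 dollars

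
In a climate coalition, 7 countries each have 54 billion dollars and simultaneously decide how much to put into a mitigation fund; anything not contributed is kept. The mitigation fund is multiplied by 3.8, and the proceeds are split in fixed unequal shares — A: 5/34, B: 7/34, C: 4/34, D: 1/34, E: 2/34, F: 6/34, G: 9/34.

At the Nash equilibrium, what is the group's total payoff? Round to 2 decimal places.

529.20 billion dollars

For player j, contributing a unit is worthwhile iff 3.8 × (j's share) ≥ 1, i.e. iff j's share is at least 0.2632.
G alone (share 9/34) is above the threshold, contributing 54; the remaining 6 contribute 0. Total contributed: 54.
The mitigation fund pays out 3.8 × 54 = 205.20 in total (split across the unequal shares, but the aggregate is all that matters for the group sum).
The 6 free-riders keep 54 each, adding 324. Group total = 324 + 205.20 = 529.20.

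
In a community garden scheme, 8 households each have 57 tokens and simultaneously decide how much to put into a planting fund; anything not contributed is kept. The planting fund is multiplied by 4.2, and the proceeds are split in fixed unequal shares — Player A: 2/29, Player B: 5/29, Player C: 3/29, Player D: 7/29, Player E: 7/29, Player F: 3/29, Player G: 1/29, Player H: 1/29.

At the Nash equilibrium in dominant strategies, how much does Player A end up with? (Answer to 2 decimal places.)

90.02 tokens

Each unit j contributes comes back to j as 4.2 × (j's share), so j prefers to contribute only if that share exceeds 1/4.2 = 0.2381; otherwise keeping the unit dominates.
Player D and Player E clear that bar, contributing 57 each; the remaining 6 contribute 0. Total contributed: 114.
Player A keeps 57 and receives 4.2 × 114 × 2/29 = 33.02 from the planting fund, for a payoff of 90.02.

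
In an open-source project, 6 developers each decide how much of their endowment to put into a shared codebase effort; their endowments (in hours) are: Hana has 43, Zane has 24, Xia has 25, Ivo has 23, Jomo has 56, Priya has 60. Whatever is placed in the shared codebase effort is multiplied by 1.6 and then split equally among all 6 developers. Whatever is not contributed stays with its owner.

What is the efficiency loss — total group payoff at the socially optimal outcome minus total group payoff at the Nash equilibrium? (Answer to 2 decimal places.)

138.60 hours

The private return per contributed unit is 1.6/6 = 0.2667 < 1 for every player regardless of endowment, so the Nash equilibrium is zero contribution and the group total is Σ E_j = 43 + 24 + 25 + 23 + 56 + 60 = 231.
Each contributed unit returns 1.600 to the group, so the social optimum is full contribution by everyone: group total = 1.600 × 231 = 369.60.
Efficiency loss = (1.600 − 1) × 231 = 138.60.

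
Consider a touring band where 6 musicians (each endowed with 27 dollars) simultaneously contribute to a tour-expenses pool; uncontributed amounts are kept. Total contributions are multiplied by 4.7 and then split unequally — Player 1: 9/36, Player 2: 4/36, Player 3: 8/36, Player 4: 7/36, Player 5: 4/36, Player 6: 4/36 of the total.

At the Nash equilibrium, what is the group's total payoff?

361.80 dollars

A player with share s gets back 4.7·s per unit contributed, so full contribution is dominant for anyone with s > 1/4.7 = 0.2128 and zero contribution is dominant for anyone below.
Player 1 and Player 3 clear that bar, contributing 27 each; the remaining 4 contribute 0. Total contributed: 54.
The tour-expenses pool pays out 4.7 × 54 = 253.80 in total (split across the unequal shares, but the aggregate is all that matters for the group sum).
The 4 free-riders keep 27 each, adding 108. Group total = 108 + 253.80 = 361.80.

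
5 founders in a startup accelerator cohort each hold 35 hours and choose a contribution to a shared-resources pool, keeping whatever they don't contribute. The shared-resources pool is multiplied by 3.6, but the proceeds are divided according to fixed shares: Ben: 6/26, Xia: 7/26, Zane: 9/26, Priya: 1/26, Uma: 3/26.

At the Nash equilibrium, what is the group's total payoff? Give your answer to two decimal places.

266.00 hours

Each unit j contributes comes back to j as 3.6 × (j's share), so j prefers to contribute only if that share exceeds 1/3.6 = 0.2778; otherwise keeping the unit dominates.
The only share above 0.2778 is Zane's 9/26, contributing 35; the remaining 4 contribute 0. Total contributed: 35.
The shared-resources pool pays out 3.6 × 35 = 126.00 in total (split across the unequal shares, but the aggregate is all that matters for the group sum).
The 4 free-riders keep 35 each, adding 140. Group total = 140 + 126.00 = 266.00.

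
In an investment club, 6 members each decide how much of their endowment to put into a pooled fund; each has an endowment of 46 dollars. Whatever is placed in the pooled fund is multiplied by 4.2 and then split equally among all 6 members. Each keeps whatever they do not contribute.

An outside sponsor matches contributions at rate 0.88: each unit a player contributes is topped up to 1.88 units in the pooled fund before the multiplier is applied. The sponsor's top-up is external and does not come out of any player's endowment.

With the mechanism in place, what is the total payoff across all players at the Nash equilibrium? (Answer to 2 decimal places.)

With the mechanism, a contributed unit returns 4.2 × 1.88 / 6 = 1.3160 per unit of net cost to the contributor — now above 1 — so contributing fully is weakly dominant for every player.
At the Nash equilibrium everyone contributes 46. Group total payoff = 4.2 × 1.88 × 276 = 2179.30.

2179.30 dollars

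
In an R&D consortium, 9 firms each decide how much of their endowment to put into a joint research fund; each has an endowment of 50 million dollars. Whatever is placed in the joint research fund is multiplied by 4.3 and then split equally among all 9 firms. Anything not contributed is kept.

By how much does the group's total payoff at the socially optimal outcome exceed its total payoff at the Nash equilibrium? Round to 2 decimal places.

1485.00 million dollars

Each contributed unit returns 4.3/9 = 0.4778 to its contributor — below 1 — so contributing 0 is dominant for every player. At the Nash equilibrium everyone keeps their 50, and the group total is 9 × 50 = 450.
Each contributed unit returns 4.300 to the group as a whole (0.4778 to each of 9 players), which exceeds 1, so the social optimum is full contribution: group total = 4.300 × 450 = 1935.00.
Efficiency loss = 1935.00 − 450 = 1485.00.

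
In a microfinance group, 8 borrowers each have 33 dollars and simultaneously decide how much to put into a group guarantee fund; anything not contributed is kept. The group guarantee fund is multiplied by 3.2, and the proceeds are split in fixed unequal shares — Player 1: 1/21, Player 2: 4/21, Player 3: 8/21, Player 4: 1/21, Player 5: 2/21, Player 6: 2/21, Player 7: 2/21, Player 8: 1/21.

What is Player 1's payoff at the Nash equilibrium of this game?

38.03 dollars

For player j, contributing a unit is worthwhile iff 3.2 × (j's share) ≥ 1, i.e. iff j's share is at least 0.3125.
Player 3 alone (share 8/21) is above the threshold, contributing 33; the remaining 7 contribute 0. Total contributed: 33.
Player 1 keeps 33 and receives 3.2 × 33 × 1/21 = 5.03 from the group guarantee fund, for a payoff of 38.03.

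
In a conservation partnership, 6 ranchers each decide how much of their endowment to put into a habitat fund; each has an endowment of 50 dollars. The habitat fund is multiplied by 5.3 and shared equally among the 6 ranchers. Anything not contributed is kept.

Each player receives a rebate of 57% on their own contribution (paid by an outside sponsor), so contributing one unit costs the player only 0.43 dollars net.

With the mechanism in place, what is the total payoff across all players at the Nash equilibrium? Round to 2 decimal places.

The effective private return per unit is now (5.3/6) / 0.43 = 2.0543 > 1, so every player's dominant strategy flips to full contribution.
At the Nash equilibrium everyone contributes 50. Group total payoff = 6 × (50 × 0.57 + 5.3 × 50) = 1761.00.

1761.00 dollars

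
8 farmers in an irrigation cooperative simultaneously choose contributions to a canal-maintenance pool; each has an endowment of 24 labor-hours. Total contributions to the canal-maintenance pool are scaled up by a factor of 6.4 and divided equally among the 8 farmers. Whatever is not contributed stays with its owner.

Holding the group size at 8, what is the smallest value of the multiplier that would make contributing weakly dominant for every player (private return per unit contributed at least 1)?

8

A contributed unit returns (multiplier)/8 to its contributor.
This reaches 1 exactly when the multiplier is 8.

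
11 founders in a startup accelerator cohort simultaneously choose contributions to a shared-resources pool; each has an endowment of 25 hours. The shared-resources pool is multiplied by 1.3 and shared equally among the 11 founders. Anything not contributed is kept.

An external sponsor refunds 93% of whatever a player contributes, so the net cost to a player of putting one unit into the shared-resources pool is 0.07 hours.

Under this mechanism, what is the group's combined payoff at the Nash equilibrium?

The effective private return per unit is now (1.3/11) / 0.07 = 1.6883 > 1, so every player's dominant strategy flips to full contribution.
So the Nash equilibrium is full contribution by all 11; the group earns 11 × (25 × 0.93 + 1.3 × 25) = 613.25.

613.25 hours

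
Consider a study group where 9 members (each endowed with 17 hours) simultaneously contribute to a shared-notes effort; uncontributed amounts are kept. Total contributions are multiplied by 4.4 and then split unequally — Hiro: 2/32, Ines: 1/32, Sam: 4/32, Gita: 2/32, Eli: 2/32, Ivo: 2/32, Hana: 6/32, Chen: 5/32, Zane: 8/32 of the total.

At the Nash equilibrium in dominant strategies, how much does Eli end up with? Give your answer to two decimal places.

For player j, contributing a unit is worthwhile iff 4.4 × (j's share) ≥ 1, i.e. iff j's share is at least 0.2273.
Zane alone (share 8/32) is above the threshold, contributing 17; the remaining 8 contribute 0. Total contributed: 17.
Eli keeps 17 and receives 4.4 × 17 × 2/32 = 4.68 from the shared-notes effort, for a payoff of 21.68.

21.68 hours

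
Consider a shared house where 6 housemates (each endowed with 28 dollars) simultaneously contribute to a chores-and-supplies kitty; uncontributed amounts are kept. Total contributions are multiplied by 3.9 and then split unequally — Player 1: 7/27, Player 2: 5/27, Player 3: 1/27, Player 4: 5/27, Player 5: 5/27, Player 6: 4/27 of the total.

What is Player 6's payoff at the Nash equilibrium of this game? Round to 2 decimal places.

Each unit j contributes comes back to j as 3.9 × (j's share), so j prefers to contribute only if that share exceeds 1/3.9 = 0.2564; otherwise keeping the unit dominates.
Only Player 1 (7/27) clears that bar, contributing 28; the remaining 5 contribute 0. Total contributed: 28.
Player 6 keeps 28 and receives 3.9 × 28 × 4/27 = 16.18 from the chores-and-supplies kitty, for a payoff of 44.18.

44.18 dollars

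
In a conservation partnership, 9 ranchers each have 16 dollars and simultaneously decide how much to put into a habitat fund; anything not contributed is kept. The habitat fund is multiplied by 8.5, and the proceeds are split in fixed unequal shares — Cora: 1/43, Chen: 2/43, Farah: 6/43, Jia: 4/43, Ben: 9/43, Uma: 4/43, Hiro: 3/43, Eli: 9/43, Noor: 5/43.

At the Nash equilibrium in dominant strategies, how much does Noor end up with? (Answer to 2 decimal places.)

Each unit j contributes comes back to j as 8.5 × (j's share), so j prefers to contribute only if that share exceeds 1/8.5 = 0.1176; otherwise keeping the unit dominates.
The shares above 0.1176 belong to Farah, Ben and Eli, contributing 16 each; the remaining 6 contribute 0. Total contributed: 48.
Noor keeps 16 and receives 8.5 × 48 × 5/43 = 47.44 from the habitat fund, for a payoff of 63.44.

63.44 dollars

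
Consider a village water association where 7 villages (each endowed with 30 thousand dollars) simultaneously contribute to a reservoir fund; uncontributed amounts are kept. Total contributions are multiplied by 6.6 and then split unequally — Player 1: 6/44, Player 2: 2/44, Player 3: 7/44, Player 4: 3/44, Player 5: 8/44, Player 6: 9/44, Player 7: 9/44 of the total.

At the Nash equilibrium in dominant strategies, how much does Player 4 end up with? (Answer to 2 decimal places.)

Player j's private return per contributed unit is 6.6 × (j's share). Contributing is weakly dominant for j when that share is at least 1/6.6 = 0.1515, and contributing 0 is dominant otherwise.
Player 3, Player 5, Player 6 and Player 7 clear that bar, contributing 30 each; the remaining 3 contribute 0. Total contributed: 120.
Player 4 keeps 30 and receives 6.6 × 120 × 3/44 = 54.00 from the reservoir fund, for a payoff of 84.00.

84.00 thousand dollars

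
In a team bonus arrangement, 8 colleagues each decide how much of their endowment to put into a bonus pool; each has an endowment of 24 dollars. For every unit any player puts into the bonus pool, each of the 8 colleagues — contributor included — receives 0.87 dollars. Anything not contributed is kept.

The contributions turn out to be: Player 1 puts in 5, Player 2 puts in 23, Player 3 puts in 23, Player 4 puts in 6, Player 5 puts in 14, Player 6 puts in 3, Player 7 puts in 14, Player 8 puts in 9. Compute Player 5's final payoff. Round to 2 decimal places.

94.39 dollars

Total contributed: 5 + 23 + 23 + 6 + 14 + 3 + 14 + 9 = 97.
Each receives 0.87 × 97 = 84.39 from the bonus pool.
Player 5 keeps 24 − 14 = 10, so Player 5's payoff is 10 + 84.39 = 94.39.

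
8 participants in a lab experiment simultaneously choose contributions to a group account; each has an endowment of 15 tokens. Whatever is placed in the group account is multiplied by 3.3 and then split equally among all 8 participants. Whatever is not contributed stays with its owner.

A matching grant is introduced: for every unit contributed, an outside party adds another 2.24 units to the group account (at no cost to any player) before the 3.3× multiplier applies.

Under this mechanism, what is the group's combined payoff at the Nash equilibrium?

1283.04 tokens

Under the mechanism each unit contributed yields 3.3 × 3.24 / 8 = 1.3365 back to its contributor per unit of net cost, which exceeds 1, making full contribution the dominant choice for everyone.
At the Nash equilibrium everyone contributes 15. Group total payoff = 3.3 × 3.24 × 120 = 1283.04.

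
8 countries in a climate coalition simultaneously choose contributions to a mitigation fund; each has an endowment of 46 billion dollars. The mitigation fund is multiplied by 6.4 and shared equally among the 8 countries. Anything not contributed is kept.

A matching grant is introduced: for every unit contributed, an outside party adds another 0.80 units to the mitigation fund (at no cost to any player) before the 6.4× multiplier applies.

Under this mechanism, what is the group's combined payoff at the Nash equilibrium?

With the mechanism, a contributed unit returns 6.4 × 1.80 / 8 = 1.4400 per unit of net cost to the contributor — now above 1 — so contributing fully is weakly dominant for every player.
At the Nash equilibrium everyone contributes 46. Group total payoff = 6.4 × 1.80 × 368 = 4239.36.

4239.36 billion dollars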